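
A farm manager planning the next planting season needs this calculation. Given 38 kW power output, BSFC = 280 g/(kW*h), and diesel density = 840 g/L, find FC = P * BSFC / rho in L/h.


FC = P * BSFC / rho_fuel
   = 38 * 280 / 840
   = 10640 / 840
   = 12.67 L/h


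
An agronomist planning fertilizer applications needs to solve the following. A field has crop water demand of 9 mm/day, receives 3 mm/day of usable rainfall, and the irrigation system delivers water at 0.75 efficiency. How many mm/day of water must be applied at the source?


IWR = (ETc - Pe) / Ea
    = (9 - 3) / 0.75
    = 6 / 0.75
    = 8 mm/day


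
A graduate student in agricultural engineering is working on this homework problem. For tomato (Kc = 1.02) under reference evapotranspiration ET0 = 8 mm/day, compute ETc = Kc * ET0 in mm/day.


ETc = Kc * ET0
    = 1.02 * 8
    = 8.16 mm/day


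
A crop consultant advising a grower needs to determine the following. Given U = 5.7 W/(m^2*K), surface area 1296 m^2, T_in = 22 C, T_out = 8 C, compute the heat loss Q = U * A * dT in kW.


dT = 22 - (8) = 14 K
Q = U * A * dT
  = 5.7 * 1296 * 14
  = 103420.80 W = 103.42 kW


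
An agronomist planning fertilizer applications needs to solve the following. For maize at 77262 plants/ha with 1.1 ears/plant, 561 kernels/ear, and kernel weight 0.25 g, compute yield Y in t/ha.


Y = density * ears * kernels * kw
  = 77262 * 1.1 * 561 * 0.25 g/ha
  = 11919595.05 g/ha
  = 11919.60 kg/ha = 11.92 t/ha


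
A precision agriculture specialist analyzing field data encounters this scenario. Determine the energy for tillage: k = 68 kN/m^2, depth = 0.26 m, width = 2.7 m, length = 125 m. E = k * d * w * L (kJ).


E = k * d * w * L
  = 68 * 0.26 * 2.7 * 125
  = 5967 kJ


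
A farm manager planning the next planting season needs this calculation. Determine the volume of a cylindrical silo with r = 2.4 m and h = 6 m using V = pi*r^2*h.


V = pi * r^2 * h
  = pi * 2.4^2 * 6
  = pi * 5.76 * 6
  = 108.57 m^3


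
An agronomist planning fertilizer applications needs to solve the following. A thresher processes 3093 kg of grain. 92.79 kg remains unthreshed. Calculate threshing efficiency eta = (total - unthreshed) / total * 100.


eta = (total - unthreshed) / total * 100
    = (3093 - 92.79) / 3093 * 100
    = 3000.21 / 3093 * 100
    = 97%


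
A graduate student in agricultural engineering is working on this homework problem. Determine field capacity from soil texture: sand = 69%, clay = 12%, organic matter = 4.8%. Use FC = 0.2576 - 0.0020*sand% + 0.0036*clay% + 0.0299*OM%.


FC = 0.2576 - 0.0020*69 + 0.0036*12 + 0.0299*4.8
   = 0.2576 - 0.1380 + 0.0432 + 0.1435
   = 0.3063


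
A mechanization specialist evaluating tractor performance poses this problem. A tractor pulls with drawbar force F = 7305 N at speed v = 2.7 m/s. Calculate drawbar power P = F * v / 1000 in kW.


P = F * v / 1000
  = 7305 * 2.7 / 1000
  = 19723.50 / 1000
  = 19.72 kW


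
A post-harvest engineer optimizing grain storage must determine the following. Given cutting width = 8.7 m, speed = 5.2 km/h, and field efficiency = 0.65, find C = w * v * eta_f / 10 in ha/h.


C = w * v * eta_f / 10
  = 8.7 * 5.2 * 0.65 / 10
  = 29.41 / 10
  = 2.94 ha/h


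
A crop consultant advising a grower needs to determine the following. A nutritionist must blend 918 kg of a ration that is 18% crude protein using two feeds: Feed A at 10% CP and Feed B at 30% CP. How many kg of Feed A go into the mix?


parts_A = CP_b - target = 30 - 18 = 12
parts_B = target - CP_a = 18 - 10 = 8
total_parts = 12 + 8 = 20
Feed A = 918 * 12 / 20 = 550.80 kg
Feed B = 918 * 8 / 20 = 367.20 kg

550.80 kg


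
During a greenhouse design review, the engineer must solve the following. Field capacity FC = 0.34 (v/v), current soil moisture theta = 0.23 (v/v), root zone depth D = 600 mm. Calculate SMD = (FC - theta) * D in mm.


SMD = (FC - theta) * D
    = (0.34 - 0.23) * 600
    = 0.110 * 600
    = 66 mm


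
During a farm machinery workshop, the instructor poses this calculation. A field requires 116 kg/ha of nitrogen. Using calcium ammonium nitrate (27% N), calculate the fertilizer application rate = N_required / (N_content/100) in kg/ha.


Rate = N_required / (N_content / 100)
     = 116 / (27 / 100)
     = 116 / 0.27
     = 429.63 kg/ha


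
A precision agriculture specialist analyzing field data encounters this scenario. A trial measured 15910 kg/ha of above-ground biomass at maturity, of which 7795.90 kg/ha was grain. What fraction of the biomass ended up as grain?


HI = grain_yield / biomass
   = 7795.90 / 15910
   = 0.49


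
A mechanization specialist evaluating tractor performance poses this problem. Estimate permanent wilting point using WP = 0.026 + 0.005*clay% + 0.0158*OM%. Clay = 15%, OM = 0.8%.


WP = 0.026 + 0.005*15 + 0.0158*0.8
   = 0.026 + 0.0750 + 0.0126
   = 0.1136


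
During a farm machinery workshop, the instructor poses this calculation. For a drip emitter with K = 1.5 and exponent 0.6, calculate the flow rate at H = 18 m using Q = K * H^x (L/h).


Q = K * H^x
  = 1.5 * 18^0.6
  = 1.5 * 5.6645
  = 8.50 L/h


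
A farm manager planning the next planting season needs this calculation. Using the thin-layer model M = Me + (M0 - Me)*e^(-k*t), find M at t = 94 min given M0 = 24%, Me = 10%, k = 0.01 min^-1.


M = Me + (M0 - Me) * e^(-k*t)
  = 10 + (24 - 10) * e^(-0.01*94)
  = 10 + 14 * e^(-0.940)
  = 10 + 14 * 0.39063
  = 10 + 5.4688
  = 15.47%


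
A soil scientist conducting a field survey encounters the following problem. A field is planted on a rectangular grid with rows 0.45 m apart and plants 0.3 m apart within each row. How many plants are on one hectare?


D = 10000 / (row_sp * plant_sp)
  = 10000 / (0.45 * 0.3)
  = 10000 / 0.1350
  = 74074.07 plants/ha


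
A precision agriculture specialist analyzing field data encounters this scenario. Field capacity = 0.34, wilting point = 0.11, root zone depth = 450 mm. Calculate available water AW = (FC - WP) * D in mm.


AW = (FC - WP) * D
   = (0.34 - 0.11) * 450
   = 0.23 * 450
   = 103.50 mm


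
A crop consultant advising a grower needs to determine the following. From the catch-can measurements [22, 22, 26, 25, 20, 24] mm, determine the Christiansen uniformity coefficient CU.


xbar = 139 / 6 = 23.167
sum|xi - xbar| = 11
CU = 100 * (1 - 11 / (6 * 23.167))
   = 100 * (1 - 0.0791)
   = 92.09%


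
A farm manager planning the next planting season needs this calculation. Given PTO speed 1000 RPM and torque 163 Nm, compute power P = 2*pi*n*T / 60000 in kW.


P = 2*pi*n*T / 60000
  = 2*pi * 1000 * 163 / 60000
  = 1024159.21 / 60000
  = 17.07 kW


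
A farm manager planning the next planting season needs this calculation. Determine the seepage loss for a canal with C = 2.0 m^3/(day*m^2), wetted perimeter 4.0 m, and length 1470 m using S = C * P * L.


S = C * P * L
  = 2.0 * 4.0 * 1470
  = 11760 m^3/day


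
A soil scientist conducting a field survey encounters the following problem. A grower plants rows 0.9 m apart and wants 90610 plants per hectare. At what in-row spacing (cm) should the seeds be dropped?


spacing = 10000 / (row_sp * density)
        = 10000 / (0.9 * 90610)
        = 10000 / 81549
        = 0.12263 m = 12.26 cm


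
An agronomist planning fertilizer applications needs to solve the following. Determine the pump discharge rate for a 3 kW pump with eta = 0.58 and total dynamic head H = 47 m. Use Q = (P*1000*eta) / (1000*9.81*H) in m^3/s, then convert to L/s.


Q = (P * 1000 * eta) / (rho * g * H)
  = (3 * 1000 * 0.58) / (1000 * 9.81 * 47)
  = 1740 / 461070
  = 0.00377 m^3/s = 3.77 L/s


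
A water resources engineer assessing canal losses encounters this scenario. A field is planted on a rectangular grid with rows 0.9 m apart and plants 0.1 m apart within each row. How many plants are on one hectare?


D = 10000 / (row_sp * plant_sp)
  = 10000 / (0.9 * 0.1)
  = 10000 / 0.0900
  = 111111.11 plants/ha


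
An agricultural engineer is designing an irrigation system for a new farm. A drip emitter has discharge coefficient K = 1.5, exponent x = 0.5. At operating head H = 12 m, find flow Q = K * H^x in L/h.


Q = K * H^x
  = 1.5 * 12^0.5
  = 1.5 * 3.4641
  = 5.20 L/h


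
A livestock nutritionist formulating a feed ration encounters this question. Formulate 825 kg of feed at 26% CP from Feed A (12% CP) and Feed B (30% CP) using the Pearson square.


parts_A = CP_b - target = 30 - 26 = 4
parts_B = target - CP_a = 26 - 12 = 14
total_parts = 4 + 14 = 18
Feed A = 825 * 4 / 18 = 183.33 kg
Feed B = 825 * 14 / 18 = 641.67 kg

183.33 kg


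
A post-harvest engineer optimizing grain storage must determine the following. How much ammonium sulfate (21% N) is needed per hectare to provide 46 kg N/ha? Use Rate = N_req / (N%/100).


Rate = N_required / (N_content / 100)
     = 46 / (21 / 100)
     = 46 / 0.21
     = 219.05 kg/ha


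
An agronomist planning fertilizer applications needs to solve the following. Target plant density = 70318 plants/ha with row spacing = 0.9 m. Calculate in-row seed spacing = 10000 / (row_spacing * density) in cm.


spacing = 10000 / (row_sp * density)
        = 10000 / (0.9 * 70318)
        = 10000 / 63286.20
        = 0.15801 m = 15.80 cm


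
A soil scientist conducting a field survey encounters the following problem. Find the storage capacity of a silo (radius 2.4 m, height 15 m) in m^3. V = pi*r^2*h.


V = pi * r^2 * h
  = pi * 2.4^2 * 15
  = pi * 5.76 * 15
  = 271.43 m^3


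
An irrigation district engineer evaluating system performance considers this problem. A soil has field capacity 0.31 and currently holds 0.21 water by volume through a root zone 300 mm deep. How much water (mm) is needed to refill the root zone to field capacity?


SMD = (FC - theta) * D
    = (0.31 - 0.21) * 300
    = 0.100 * 300
    = 30 mm


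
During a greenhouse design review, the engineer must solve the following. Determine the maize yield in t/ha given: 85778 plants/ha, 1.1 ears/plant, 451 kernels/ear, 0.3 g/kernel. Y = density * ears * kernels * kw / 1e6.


Y = density * ears * kernels * kw
  = 85778 * 1.1 * 451 * 0.3 g/ha
  = 12766339.74 g/ha
  = 12766.34 kg/ha = 12.77 t/ha


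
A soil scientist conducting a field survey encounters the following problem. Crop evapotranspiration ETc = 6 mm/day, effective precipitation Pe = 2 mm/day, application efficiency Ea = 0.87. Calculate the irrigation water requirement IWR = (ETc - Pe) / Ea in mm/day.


IWR = (ETc - Pe) / Ea
    = (6 - 2) / 0.87
    = 4 / 0.87
    = 4.60 mm/day


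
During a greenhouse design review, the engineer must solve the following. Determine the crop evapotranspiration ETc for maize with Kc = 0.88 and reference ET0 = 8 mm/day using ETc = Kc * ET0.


ETc = Kc * ET0
    = 0.88 * 8
    = 7.04 mm/day


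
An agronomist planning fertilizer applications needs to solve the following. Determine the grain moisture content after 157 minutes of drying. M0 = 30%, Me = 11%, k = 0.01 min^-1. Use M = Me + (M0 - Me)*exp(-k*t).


M = Me + (M0 - Me) * e^(-k*t)
  = 11 + (30 - 11) * e^(-0.01*157)
  = 11 + 19 * e^(-1.570)
  = 11 + 19 * 0.20805
  = 11 + 3.9529
  = 14.95%


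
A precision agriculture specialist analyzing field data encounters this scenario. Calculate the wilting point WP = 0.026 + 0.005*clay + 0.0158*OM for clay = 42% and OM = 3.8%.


WP = 0.026 + 0.005*42 + 0.0158*3.8
   = 0.026 + 0.2100 + 0.0600
   = 0.2960


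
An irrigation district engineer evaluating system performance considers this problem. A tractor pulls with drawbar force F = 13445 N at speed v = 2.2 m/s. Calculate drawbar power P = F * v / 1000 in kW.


P = F * v / 1000
  = 13445 * 2.2 / 1000
  = 29579 / 1000
  = 29.58 kW


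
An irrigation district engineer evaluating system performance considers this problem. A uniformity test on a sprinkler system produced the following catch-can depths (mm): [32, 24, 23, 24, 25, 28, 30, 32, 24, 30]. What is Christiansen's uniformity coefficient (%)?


xbar = 272 / 10 = 27.200
sum|xi - xbar| = 32
CU = 100 * (1 - 32 / (10 * 27.200))
   = 100 * (1 - 0.1176)
   = 88.24%


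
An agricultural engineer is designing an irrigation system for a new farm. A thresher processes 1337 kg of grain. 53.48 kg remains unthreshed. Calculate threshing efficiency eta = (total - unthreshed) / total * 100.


eta = (total - unthreshed) / total * 100
    = (1337 - 53.48) / 1337 * 100
    = 1283.52 / 1337 * 100
    = 96%


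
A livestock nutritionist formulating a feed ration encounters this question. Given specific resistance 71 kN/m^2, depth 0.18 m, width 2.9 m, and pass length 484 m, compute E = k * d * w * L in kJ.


E = k * d * w * L
  = 71 * 0.18 * 2.9 * 484
  = 17938.01 kJ


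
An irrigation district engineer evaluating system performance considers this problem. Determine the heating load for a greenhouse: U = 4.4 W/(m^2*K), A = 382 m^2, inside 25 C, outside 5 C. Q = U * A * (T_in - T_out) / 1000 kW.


dT = 25 - (5) = 20 K
Q = U * A * dT
  = 4.4 * 382 * 20
  = 33616 W = 33.62 kW


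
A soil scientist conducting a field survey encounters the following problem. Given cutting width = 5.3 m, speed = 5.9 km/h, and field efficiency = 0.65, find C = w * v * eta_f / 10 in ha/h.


C = w * v * eta_f / 10
  = 5.3 * 5.9 * 0.65 / 10
  = 20.33 / 10
  = 2.03 ha/h


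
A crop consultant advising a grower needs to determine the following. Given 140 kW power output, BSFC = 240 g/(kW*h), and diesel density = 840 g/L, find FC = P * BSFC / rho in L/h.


FC = P * BSFC / rho_fuel
   = 140 * 240 / 840
   = 33600 / 840
   = 40 L/h


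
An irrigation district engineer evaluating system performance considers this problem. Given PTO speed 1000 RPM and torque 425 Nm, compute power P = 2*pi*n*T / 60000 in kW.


P = 2*pi*n*T / 60000
  = 2*pi * 1000 * 425 / 60000
  = 2670353.76 / 60000
  = 44.51 kW


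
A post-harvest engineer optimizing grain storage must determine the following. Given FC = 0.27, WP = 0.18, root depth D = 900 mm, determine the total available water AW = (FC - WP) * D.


AW = (FC - WP) * D
   = (0.27 - 0.18) * 900
   = 0.09 * 900
   = 81 mm


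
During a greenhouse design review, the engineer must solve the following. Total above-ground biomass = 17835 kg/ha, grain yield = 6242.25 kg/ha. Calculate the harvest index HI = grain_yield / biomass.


HI = grain_yield / biomass
   = 6242.25 / 17835
   = 0.35


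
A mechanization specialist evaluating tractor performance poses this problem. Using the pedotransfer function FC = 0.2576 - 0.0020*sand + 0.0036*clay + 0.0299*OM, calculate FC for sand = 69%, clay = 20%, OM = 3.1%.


FC = 0.2576 - 0.0020*69 + 0.0036*20 + 0.0299*3.1
   = 0.2576 - 0.1380 + 0.0720 + 0.0927
   = 0.2843


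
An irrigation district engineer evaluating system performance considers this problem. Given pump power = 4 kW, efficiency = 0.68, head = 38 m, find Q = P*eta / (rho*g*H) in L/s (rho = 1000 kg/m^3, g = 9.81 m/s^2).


Q = (P * 1000 * eta) / (rho * g * H)
  = (4 * 1000 * 0.68) / (1000 * 9.81 * 38)
  = 2720 / 372780
  = 0.00730 m^3/s = 7.30 L/s


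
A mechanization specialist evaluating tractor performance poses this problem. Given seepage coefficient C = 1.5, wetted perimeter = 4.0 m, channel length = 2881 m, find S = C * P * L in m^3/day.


S = C * P * L
  = 1.5 * 4.0 * 2881
  = 17286 m^3/day


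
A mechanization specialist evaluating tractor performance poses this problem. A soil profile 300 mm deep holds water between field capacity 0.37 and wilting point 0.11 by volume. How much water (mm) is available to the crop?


AW = (FC - WP) * D
   = (0.37 - 0.11) * 300
   = 0.26 * 300
   = 78 mm


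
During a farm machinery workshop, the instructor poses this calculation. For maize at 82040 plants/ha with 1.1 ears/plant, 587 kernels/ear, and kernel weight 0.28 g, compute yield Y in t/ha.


Y = density * ears * kernels * kw
  = 82040 * 1.1 * 587 * 0.28 g/ha
  = 14832503.84 g/ha
  = 14832.50 kg/ha = 14.83 t/ha


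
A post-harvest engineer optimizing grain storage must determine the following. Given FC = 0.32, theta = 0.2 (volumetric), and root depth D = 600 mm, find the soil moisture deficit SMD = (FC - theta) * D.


SMD = (FC - theta) * D
    = (0.32 - 0.2) * 600
    = 0.120 * 600
    = 72 mm


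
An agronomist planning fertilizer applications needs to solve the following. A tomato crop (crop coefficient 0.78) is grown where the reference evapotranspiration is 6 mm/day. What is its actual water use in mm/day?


ETc = Kc * ET0
    = 0.78 * 6
    = 4.68 mm/day


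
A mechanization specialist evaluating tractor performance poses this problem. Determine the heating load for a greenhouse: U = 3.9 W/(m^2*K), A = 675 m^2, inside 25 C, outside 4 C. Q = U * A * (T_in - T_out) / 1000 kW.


dT = 25 - (4) = 21 K
Q = U * A * dT
  = 3.9 * 675 * 21
  = 55282.50 W = 55.28 kW


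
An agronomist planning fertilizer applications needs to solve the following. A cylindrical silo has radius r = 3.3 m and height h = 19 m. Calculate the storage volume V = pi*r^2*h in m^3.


V = pi * r^2 * h
  = pi * 3.3^2 * 19
  = pi * 10.89 * 19
  = 650.03 m^3


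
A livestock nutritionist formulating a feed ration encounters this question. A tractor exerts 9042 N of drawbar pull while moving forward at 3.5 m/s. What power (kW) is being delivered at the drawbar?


P = F * v / 1000
  = 9042 * 3.5 / 1000
  = 31647 / 1000
  = 31.65 kW


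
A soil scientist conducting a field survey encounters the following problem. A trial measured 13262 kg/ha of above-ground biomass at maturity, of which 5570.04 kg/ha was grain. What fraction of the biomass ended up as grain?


HI = grain_yield / biomass
   = 5570.04 / 13262
   = 0.42


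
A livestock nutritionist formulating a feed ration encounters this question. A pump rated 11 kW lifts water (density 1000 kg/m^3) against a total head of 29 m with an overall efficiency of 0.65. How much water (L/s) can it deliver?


Q = (P * 1000 * eta) / (rho * g * H)
  = (11 * 1000 * 0.65) / (1000 * 9.81 * 29)
  = 7150 / 284490
  = 0.02513 m^3/s = 25.13 L/s


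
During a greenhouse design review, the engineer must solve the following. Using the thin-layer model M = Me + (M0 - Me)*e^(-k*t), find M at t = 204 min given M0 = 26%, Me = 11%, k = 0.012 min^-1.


M = Me + (M0 - Me) * e^(-k*t)
  = 11 + (26 - 11) * e^(-0.012*204)
  = 11 + 15 * e^(-2.448)
  = 11 + 15 * 0.08647
  = 11 + 1.2970
  = 12.30%


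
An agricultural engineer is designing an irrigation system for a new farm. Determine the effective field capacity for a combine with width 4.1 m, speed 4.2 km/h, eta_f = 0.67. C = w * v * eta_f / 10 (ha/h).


C = w * v * eta_f / 10
  = 4.1 * 4.2 * 0.67 / 10
  = 11.54 / 10
  = 1.15 ha/h


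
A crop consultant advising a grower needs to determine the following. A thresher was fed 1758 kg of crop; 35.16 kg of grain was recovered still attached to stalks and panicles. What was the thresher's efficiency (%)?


eta = (total - unthreshed) / total * 100
    = (1758 - 35.16) / 1758 * 100
    = 1722.84 / 1758 * 100
    = 98%


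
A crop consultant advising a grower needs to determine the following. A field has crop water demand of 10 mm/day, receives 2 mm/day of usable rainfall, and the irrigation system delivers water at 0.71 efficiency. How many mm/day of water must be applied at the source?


IWR = (ETc - Pe) / Ea
    = (10 - 2) / 0.71
    = 8 / 0.71
    = 11.27 mm/day


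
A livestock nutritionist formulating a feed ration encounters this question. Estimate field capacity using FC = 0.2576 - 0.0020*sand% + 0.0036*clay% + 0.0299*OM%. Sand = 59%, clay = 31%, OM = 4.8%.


FC = 0.2576 - 0.0020*59 + 0.0036*31 + 0.0299*4.8
   = 0.2576 - 0.1180 + 0.1116 + 0.1435
   = 0.3947


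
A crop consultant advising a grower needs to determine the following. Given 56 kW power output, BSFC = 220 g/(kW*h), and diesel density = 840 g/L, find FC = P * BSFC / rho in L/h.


FC = P * BSFC / rho_fuel
   = 56 * 220 / 840
   = 12320 / 840
   = 14.67 L/h


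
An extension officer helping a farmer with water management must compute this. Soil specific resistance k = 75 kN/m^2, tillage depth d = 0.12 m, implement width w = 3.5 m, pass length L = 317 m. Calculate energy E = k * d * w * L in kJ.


E = k * d * w * L
  = 75 * 0.12 * 3.5 * 317
  = 9985.50 kJ


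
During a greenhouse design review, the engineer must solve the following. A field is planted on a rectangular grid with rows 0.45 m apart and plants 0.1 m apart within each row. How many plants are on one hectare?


D = 10000 / (row_sp * plant_sp)
  = 10000 / (0.45 * 0.1)
  = 10000 / 0.0450
  = 222222.22 plants/ha


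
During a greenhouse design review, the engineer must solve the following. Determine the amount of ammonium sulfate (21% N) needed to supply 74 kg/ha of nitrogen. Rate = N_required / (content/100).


Rate = N_required / (N_content / 100)
     = 74 / (21 / 100)
     = 74 / 0.21
     = 352.38 kg/ha


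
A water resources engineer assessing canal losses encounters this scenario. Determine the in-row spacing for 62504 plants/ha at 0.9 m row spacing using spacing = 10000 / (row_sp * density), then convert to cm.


spacing = 10000 / (row_sp * density)
        = 10000 / (0.9 * 62504)
        = 10000 / 56253.60
        = 0.17777 m = 17.78 cm


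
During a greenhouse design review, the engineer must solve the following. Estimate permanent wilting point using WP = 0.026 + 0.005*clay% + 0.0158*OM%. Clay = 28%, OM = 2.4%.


WP = 0.026 + 0.005*28 + 0.0158*2.4
   = 0.026 + 0.1400 + 0.0379
   = 0.2039


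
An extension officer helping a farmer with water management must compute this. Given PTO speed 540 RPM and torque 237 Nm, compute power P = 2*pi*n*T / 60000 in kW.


P = 2*pi*n*T / 60000
  = 2*pi * 540 * 237 / 60000
  = 804122.06 / 60000
  = 13.40 kW


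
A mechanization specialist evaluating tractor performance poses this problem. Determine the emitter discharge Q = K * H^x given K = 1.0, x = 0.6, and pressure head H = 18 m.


Q = K * H^x
  = 1.0 * 18^0.6
  = 1.0 * 5.6645
  = 5.66 L/h


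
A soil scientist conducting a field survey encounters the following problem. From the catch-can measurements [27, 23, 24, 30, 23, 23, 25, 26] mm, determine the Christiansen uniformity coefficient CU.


xbar = 201 / 8 = 25.125
sum|xi - xbar| = 15.250
CU = 100 * (1 - 15.250 / (8 * 25.125))
   = 100 * (1 - 0.0759)
   = 92.41%


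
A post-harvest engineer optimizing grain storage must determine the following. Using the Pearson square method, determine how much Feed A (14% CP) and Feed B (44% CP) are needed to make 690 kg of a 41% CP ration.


parts_A = CP_b - target = 44 - 41 = 3
parts_B = target - CP_a = 41 - 14 = 27
total_parts = 3 + 27 = 30
Feed A = 690 * 3 / 30 = 69 kg
Feed B = 690 * 27 / 30 = 621 kg

69 kg


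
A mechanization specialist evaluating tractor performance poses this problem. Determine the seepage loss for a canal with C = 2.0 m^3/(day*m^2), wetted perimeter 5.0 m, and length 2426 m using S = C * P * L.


S = C * P * L
  = 2.0 * 5.0 * 2426
  = 24260 m^3/day


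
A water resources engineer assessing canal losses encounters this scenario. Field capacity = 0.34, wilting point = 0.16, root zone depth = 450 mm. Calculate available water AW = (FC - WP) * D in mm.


AW = (FC - WP) * D
   = (0.34 - 0.16) * 450
   = 0.18 * 450
   = 81 mm


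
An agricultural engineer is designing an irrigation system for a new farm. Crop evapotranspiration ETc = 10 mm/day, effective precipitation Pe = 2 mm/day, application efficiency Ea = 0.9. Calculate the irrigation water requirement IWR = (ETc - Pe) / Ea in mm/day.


IWR = (ETc - Pe) / Ea
    = (10 - 2) / 0.9
    = 8 / 0.9
    = 8.89 mm/day


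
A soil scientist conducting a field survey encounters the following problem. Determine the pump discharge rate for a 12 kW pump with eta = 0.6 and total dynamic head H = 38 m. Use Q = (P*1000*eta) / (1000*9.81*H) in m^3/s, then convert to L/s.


Q = (P * 1000 * eta) / (rho * g * H)
  = (12 * 1000 * 0.6) / (1000 * 9.81 * 38)
  = 7200 / 372780
  = 0.01931 m^3/s = 19.31 L/s


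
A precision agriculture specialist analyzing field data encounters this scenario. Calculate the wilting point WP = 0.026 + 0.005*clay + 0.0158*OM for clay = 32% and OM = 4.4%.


WP = 0.026 + 0.005*32 + 0.0158*4.4
   = 0.026 + 0.1600 + 0.0695
   = 0.2555


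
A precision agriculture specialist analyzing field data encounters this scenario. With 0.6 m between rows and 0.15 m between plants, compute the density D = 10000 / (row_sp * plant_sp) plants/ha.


D = 10000 / (row_sp * plant_sp)
  = 10000 / (0.6 * 0.15)
  = 10000 / 0.0900
  = 111111.11 plants/ha


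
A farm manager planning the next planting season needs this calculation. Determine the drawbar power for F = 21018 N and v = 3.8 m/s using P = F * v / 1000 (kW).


P = F * v / 1000
  = 21018 * 3.8 / 1000
  = 79868.40 / 1000
  = 79.87 kW


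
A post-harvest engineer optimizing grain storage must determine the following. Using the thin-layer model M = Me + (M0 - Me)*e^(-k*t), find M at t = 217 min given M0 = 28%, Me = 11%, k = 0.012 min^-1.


M = Me + (M0 - Me) * e^(-k*t)
  = 11 + (28 - 11) * e^(-0.012*217)
  = 11 + 17 * e^(-2.604)
  = 11 + 17 * 0.07398
  = 11 + 1.2576
  = 12.26%


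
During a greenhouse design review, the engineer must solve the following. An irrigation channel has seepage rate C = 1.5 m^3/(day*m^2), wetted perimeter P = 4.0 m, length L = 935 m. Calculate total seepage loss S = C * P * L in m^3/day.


S = C * P * L
  = 1.5 * 4.0 * 935
  = 5610 m^3/day


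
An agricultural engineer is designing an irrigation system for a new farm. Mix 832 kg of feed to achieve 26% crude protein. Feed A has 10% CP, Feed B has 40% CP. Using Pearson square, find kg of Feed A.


parts_A = CP_b - target = 40 - 26 = 14
parts_B = target - CP_a = 26 - 10 = 16
total_parts = 14 + 16 = 30
Feed A = 832 * 14 / 30 = 388.27 kg
Feed B = 832 * 16 / 30 = 443.73 kg

388.27 kg


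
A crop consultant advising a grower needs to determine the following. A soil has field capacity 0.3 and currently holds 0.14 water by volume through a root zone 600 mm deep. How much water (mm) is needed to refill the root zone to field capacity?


SMD = (FC - theta) * D
    = (0.3 - 0.14) * 600
    = 0.160 * 600
    = 96 mm


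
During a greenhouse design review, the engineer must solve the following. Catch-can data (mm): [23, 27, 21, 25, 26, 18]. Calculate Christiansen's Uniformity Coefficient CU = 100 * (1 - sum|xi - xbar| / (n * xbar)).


xbar = 140 / 6 = 23.333
sum|xi - xbar| = 16
CU = 100 * (1 - 16 / (6 * 23.333))
   = 100 * (1 - 0.1143)
   = 88.57%


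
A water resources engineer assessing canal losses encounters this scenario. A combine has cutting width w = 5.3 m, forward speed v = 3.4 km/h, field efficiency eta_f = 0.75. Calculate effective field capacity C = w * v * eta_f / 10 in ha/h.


C = w * v * eta_f / 10
  = 5.3 * 3.4 * 0.75 / 10
  = 13.52 / 10
  = 1.35 ha/h


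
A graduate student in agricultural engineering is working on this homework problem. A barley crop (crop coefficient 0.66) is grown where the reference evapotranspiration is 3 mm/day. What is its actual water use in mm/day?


ETc = Kc * ET0
    = 0.66 * 3
    = 1.98 mm/day


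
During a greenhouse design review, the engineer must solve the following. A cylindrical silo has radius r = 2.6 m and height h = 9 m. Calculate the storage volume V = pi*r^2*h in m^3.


V = pi * r^2 * h
  = pi * 2.6^2 * 9
  = pi * 6.76 * 9
  = 191.13 m^3


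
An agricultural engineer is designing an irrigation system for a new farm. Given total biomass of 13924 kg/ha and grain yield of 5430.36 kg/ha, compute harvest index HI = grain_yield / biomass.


HI = grain_yield / biomass
   = 5430.36 / 13924
   = 0.39


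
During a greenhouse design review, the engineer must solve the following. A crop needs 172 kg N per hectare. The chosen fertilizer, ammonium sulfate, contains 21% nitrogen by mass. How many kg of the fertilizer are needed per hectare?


Rate = N_required / (N_content / 100)
     = 172 / (21 / 100)
     = 172 / 0.21
     = 819.05 kg/ha


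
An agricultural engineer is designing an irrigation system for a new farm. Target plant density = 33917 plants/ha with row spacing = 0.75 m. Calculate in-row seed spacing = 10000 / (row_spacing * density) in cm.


spacing = 10000 / (row_sp * density)
        = 10000 / (0.75 * 33917)
        = 10000 / 25437.75
        = 0.39312 m = 39.31 cm


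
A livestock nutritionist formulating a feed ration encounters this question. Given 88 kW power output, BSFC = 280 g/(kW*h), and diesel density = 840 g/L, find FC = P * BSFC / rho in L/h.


FC = P * BSFC / rho_fuel
   = 88 * 280 / 840
   = 24640 / 840
   = 29.33 L/h


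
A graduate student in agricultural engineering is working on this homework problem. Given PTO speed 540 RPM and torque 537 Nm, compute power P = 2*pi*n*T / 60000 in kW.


P = 2*pi*n*T / 60000
  = 2*pi * 540 * 537 / 60000
  = 1821998.08 / 60000
  = 30.37 kW


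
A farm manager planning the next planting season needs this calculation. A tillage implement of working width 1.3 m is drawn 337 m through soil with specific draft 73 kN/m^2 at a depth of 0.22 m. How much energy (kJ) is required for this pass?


E = k * d * w * L
  = 73 * 0.22 * 1.3 * 337
  = 7035.89 kJ


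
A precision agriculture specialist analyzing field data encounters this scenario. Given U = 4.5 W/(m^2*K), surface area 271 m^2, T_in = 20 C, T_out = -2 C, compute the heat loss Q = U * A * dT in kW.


dT = 20 - (-2) = 22 K
Q = U * A * dT
  = 4.5 * 271 * 22
  = 26829 W = 26.83 kW


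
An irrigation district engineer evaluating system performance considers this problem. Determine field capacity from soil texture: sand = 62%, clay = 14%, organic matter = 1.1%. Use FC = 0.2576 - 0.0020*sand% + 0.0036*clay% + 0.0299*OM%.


FC = 0.2576 - 0.0020*62 + 0.0036*14 + 0.0299*1.1
   = 0.2576 - 0.1240 + 0.0504 + 0.0329
   = 0.2169


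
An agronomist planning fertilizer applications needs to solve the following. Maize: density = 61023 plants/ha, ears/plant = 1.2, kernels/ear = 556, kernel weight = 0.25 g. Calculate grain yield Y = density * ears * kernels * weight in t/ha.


Y = density * ears * kernels * kw
  = 61023 * 1.2 * 556 * 0.25 g/ha
  = 10178636.40 g/ha
  = 10178.64 kg/ha = 10.18 t/ha


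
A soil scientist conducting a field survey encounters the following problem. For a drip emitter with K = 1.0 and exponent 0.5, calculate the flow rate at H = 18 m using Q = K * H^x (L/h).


Q = K * H^x
  = 1.0 * 18^0.5
  = 1.0 * 4.2426
  = 4.24 L/h


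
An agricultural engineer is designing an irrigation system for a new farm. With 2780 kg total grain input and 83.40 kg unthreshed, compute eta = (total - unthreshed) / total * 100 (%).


eta = (total - unthreshed) / total * 100
    = (2780 - 83.40) / 2780 * 100
    = 2696.60 / 2780 * 100
    = 97%


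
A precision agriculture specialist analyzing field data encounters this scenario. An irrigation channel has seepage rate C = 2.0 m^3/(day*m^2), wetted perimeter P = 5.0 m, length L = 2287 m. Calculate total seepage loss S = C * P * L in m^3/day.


S = C * P * L
  = 2.0 * 5.0 * 2287
  = 22870 m^3/day


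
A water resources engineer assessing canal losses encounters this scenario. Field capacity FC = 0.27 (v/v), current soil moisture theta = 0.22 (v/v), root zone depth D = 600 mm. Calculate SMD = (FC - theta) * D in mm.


SMD = (FC - theta) * D
    = (0.27 - 0.22) * 600
    = 0.050 * 600
    = 30 mm


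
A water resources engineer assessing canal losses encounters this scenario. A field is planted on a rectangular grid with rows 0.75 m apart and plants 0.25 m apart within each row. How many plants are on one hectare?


D = 10000 / (row_sp * plant_sp)
  = 10000 / (0.75 * 0.25)
  = 10000 / 0.1875
  = 53333.33 plants/ha


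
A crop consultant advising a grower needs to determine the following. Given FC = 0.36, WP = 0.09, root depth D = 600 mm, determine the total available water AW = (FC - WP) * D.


AW = (FC - WP) * D
   = (0.36 - 0.09) * 600
   = 0.27 * 600
   = 162 mm


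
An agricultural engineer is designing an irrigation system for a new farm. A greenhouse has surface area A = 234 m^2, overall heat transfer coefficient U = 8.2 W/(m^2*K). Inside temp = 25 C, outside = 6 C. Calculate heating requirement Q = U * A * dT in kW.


dT = 25 - (6) = 19 K
Q = U * A * dT
  = 8.2 * 234 * 19
  = 36457.20 W = 36.46 kW


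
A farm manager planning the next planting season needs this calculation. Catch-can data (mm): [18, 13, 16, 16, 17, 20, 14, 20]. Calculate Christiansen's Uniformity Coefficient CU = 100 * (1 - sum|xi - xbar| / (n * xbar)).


xbar = 134 / 8 = 16.750
sum|xi - xbar| = 16
CU = 100 * (1 - 16 / (8 * 16.750))
   = 100 * (1 - 0.1194)
   = 88.06%


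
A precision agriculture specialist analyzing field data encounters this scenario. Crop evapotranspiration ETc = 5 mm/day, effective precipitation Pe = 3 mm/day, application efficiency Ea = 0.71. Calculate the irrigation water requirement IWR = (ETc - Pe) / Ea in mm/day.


IWR = (ETc - Pe) / Ea
    = (5 - 3) / 0.71
    = 2 / 0.71
    = 2.82 mm/day


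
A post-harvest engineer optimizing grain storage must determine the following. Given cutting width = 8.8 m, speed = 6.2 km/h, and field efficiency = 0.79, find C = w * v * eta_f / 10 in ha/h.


C = w * v * eta_f / 10
  = 8.8 * 6.2 * 0.79 / 10
  = 43.10 / 10
  = 4.31 ha/h


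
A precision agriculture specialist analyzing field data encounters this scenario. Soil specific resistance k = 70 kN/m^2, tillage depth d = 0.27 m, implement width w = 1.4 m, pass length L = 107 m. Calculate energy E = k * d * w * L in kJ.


E = k * d * w * L
  = 70 * 0.27 * 1.4 * 107
  = 2831.22 kJ


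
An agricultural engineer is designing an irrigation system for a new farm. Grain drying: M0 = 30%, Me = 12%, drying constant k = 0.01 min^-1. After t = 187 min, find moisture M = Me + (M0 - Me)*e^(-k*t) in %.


M = Me + (M0 - Me) * e^(-k*t)
  = 12 + (30 - 12) * e^(-0.01*187)
  = 12 + 18 * e^(-1.870)
  = 12 + 18 * 0.15412
  = 12 + 2.7742
  = 14.77%


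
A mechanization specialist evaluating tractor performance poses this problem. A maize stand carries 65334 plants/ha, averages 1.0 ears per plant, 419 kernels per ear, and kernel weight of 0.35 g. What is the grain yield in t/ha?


Y = density * ears * kernels * kw
  = 65334 * 1.0 * 419 * 0.35 g/ha
  = 9581231.10 g/ha
  = 9581.23 kg/ha = 9.58 t/ha


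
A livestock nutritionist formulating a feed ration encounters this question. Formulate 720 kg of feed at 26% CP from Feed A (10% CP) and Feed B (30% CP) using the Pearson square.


parts_A = CP_b - target = 30 - 26 = 4
parts_B = target - CP_a = 26 - 10 = 16
total_parts = 4 + 16 = 20
Feed A = 720 * 4 / 20 = 144 kg
Feed B = 720 * 16 / 20 = 576 kg

144 kg


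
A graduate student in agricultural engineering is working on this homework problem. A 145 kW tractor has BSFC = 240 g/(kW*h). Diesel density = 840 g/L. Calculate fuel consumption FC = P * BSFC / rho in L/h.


FC = P * BSFC / rho_fuel
   = 145 * 240 / 840
   = 34800 / 840
   = 41.43 L/h


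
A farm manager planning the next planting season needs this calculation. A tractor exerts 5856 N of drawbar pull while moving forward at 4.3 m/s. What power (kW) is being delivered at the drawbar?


P = F * v / 1000
  = 5856 * 4.3 / 1000
  = 25180.80 / 1000
  = 25.18 kW


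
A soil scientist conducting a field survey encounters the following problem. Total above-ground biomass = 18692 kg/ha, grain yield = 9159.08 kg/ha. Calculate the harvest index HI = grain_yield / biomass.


HI = grain_yield / biomass
   = 9159.08 / 18692
   = 0.49


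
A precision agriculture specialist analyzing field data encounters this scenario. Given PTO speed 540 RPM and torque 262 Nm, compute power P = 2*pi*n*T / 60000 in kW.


P = 2*pi*n*T / 60000
  = 2*pi * 540 * 262 / 60000
  = 888945.06 / 60000
  = 14.82 kW


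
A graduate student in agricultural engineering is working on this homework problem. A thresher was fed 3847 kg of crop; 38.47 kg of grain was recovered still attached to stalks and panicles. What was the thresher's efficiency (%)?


eta = (total - unthreshed) / total * 100
    = (3847 - 38.47) / 3847 * 100
    = 3808.53 / 3847 * 100
    = 99%


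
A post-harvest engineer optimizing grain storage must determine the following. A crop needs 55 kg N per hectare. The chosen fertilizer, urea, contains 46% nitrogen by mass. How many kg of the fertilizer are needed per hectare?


Rate = N_required / (N_content / 100)
     = 55 / (46 / 100)
     = 55 / 0.46
     = 119.57 kg/ha


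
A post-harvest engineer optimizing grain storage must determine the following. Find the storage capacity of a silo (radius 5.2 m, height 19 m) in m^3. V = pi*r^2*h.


V = pi * r^2 * h
  = pi * 5.2^2 * 19
  = pi * 27.04 * 19
  = 1614.02 m^3


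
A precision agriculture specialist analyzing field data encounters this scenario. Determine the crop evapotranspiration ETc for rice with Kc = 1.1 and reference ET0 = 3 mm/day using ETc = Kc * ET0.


ETc = Kc * ET0
    = 1.1 * 3
    = 3.30 mm/day


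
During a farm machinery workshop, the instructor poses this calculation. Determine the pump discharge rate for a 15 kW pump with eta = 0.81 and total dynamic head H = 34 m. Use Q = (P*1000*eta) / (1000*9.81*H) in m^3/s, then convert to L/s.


Q = (P * 1000 * eta) / (rho * g * H)
  = (15 * 1000 * 0.81) / (1000 * 9.81 * 34)
  = 12150 / 333540
  = 0.03643 m^3/s = 36.43 L/s


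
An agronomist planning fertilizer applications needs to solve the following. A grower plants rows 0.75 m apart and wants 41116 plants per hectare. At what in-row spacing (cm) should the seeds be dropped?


spacing = 10000 / (row_sp * density)
        = 10000 / (0.75 * 41116)
        = 10000 / 30837
        = 0.32429 m = 32.43 cm


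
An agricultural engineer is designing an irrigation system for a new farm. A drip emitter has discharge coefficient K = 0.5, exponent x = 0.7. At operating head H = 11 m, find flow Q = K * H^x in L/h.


Q = K * H^x
  = 0.5 * 11^0.7
  = 0.5 * 5.3577
  = 2.68 L/h


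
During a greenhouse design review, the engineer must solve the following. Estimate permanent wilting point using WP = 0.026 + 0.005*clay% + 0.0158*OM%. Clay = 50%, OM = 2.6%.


WP = 0.026 + 0.005*50 + 0.0158*2.6
   = 0.026 + 0.2500 + 0.0411
   = 0.3171


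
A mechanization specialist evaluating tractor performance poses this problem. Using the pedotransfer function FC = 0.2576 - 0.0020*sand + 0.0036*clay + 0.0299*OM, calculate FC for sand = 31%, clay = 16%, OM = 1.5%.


FC = 0.2576 - 0.0020*31 + 0.0036*16 + 0.0299*1.5
   = 0.2576 - 0.0620 + 0.0576 + 0.0449
   = 0.2981


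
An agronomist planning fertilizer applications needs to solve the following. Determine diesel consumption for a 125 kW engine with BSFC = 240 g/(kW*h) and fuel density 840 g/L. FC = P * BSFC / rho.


FC = P * BSFC / rho_fuel
   = 125 * 240 / 840
   = 30000 / 840
   = 35.71 L/h


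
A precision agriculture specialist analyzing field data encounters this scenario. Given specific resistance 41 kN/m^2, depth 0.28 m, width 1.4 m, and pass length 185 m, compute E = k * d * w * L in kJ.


E = k * d * w * L
  = 41 * 0.28 * 1.4 * 185
  = 2973.32 kJ


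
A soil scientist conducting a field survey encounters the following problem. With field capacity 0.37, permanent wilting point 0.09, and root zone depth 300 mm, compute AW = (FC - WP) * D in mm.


AW = (FC - WP) * D
   = (0.37 - 0.09) * 300
   = 0.28 * 300
   = 84 mm


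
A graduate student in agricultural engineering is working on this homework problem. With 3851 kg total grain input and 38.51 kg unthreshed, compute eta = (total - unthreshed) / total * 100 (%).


eta = (total - unthreshed) / total * 100
    = (3851 - 38.51) / 3851 * 100
    = 3812.49 / 3851 * 100
    = 99%
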